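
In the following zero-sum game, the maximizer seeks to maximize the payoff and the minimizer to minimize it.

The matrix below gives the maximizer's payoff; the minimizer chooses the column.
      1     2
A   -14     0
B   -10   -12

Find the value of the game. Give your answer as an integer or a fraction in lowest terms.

Row minima are -14 and -12, so the maximizer's maximin is -12; column maxima are -10 and 0, so the minimizer's minimax is -10. These differ, so the equilibrium is in mixed strategies.
Let the maximizer play A with probability p. The minimizer is indifferent when −14p − 10(1−p) = −12(1−p), giving p = 1/8.
Let the minimizer play 1 with probability q. The maximizer is indifferent when −14q = −10q − 12(1−q), giving q = 3/4.
The value is -14·(3/4) + (0)·(1/4) = -21/2.

-21/2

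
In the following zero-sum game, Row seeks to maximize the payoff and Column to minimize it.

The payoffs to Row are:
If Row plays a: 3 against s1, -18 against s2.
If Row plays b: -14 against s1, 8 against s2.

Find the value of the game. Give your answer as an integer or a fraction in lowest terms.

-228/43

Row minima are -18 and -14, so Row's maximin is -14; column maxima are 3 and 8, so Column's minimax is 3. These differ, so the equilibrium is in mixed strategies.
Let Row play a with probability p. Column is indifferent when 3p − 14(1−p) = −18p + 8(1−p), giving p = 22/43.
Let Column play s1 with probability q. Row is indifferent when 3q − 18(1−q) = −14q + 8(1−q), giving q = 26/43.
The value is 3·(26/43) + (-18)·(17/43) = -228/43.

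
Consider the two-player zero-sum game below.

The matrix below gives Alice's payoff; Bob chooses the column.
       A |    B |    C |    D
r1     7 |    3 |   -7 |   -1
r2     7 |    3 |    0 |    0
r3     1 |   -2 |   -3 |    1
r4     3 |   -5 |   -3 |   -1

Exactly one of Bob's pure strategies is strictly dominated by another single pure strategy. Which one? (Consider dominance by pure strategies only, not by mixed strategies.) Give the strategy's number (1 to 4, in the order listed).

1

Bob prefers columns that give Alice less. Compare A with B: 3 < 7, 3 < 7, -2 < 1, -5 < 3.
So B strictly dominates A for Bob; A is strictly dominated.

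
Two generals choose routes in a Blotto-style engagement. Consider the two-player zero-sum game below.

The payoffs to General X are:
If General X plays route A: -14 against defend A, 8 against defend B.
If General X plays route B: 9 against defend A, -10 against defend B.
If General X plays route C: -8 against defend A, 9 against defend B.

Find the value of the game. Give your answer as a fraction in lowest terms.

Row route A is strictly dominated by row route C, so General X never plays it.
The remaining 2×2 game on (route B, route C) × (defend A, defend B) has no saddle point. Let General X play route B with probability p; indifference gives 9p − 8(1−p) = −10p + 9(1−p), so p = 17/36.
Similarly General Y's optimal q on defend A is 19/36, and the value is 9·(19/36) + (-10)·(17/36) = 1/36.

1/36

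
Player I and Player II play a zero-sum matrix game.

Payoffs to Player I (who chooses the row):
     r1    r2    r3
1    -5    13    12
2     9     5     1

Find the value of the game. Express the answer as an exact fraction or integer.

Column r2 is strictly dominated by r3 for Player II (it gives Player I more in every row).
The remaining 2×2 game on (1, 2) × (r1, r3) has no saddle point. Let Player I play 1 with probability p; indifference gives −5p + 9(1−p) = 12p + (1−p), so p = 8/25.
Similarly Player II's optimal q on r1 is 11/25, and the value is -5·(11/25) + (12)·(14/25) = 113/25.

113/25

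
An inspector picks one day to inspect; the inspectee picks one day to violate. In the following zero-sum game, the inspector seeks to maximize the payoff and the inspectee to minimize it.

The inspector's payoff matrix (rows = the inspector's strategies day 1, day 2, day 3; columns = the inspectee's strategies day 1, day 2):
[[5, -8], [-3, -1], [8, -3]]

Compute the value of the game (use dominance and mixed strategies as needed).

-17/13

Row day 1 is strictly dominated by row day 3, so the inspector never plays it.
The remaining 2×2 game on (day 2, day 3) × (day 1, day 2) has no saddle point. Let the inspector play day 2 with probability p; indifference gives −3p + 8(1−p) = −p − 3(1−p), so p = 11/13.
Similarly the inspectee's optimal q on day 1 is 2/13, and the value is -3·(2/13) + (-1)·(11/13) = -17/13.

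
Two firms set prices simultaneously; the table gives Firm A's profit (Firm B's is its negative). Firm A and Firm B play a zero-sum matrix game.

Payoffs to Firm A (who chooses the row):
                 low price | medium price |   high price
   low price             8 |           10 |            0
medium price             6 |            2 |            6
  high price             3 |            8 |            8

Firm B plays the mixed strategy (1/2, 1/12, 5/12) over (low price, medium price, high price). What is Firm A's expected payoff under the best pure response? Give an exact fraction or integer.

low price: (8)·(1/2) + (10)·(1/12) + (0)·(5/12) = 29/6.
medium price: (6)·(1/2) + (2)·(1/12) + (6)·(5/12) = 17/3.
high price: (3)·(1/2) + (8)·(1/12) + (8)·(5/12) = 11/2.
The best pure response is medium price with expected payoff 17/3.

17/3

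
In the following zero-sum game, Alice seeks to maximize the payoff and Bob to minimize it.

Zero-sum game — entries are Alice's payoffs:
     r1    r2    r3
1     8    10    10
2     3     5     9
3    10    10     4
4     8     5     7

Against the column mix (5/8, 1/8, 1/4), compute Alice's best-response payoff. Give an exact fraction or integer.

1: (8)·(5/8) + (10)·(1/8) + (10)·(1/4) = 35/4.
2: (3)·(5/8) + (5)·(1/8) + (9)·(1/4) = 19/4.
3: (10)·(5/8) + (10)·(1/8) + (4)·(1/4) = 17/2.
4: (8)·(5/8) + (5)·(1/8) + (7)·(1/4) = 59/8.
The best pure response is 1 with expected payoff 35/4.

35/4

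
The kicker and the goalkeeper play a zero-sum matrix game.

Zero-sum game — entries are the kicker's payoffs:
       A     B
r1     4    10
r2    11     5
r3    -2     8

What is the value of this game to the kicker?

15/2

Row r3 is strictly dominated by row r1, so the kicker never plays it.
The remaining 2×2 game on (r1, r2) × (A, B) has no saddle point. Let the kicker play r1 with probability p; indifference gives 4p + 11(1−p) = 10p + 5(1−p), so p = 1/2.
Similarly the goalkeeper's optimal q on A is 5/12, and the value is 4·(5/12) + (10)·(7/12) = 15/2.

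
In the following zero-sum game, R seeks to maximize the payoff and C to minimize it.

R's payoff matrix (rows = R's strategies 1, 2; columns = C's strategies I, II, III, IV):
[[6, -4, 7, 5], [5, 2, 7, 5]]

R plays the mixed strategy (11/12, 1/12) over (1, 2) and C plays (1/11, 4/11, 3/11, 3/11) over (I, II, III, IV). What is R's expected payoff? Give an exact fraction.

335/132

Against (1/11, 4/11, 3/11, 3/11), each row's expected payoff is 1: 26/11; 2: 49/11.
Taking the (11/12, 1/12)-weighted average: (11/12)·(26/11) + (1/12)·(49/11) = 335/132.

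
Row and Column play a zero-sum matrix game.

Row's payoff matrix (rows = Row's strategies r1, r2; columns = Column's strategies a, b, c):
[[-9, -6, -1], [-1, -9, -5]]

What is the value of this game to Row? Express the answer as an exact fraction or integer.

-75/11

Column c is strictly dominated by b for Column (it gives Row more in every row).
The remaining 2×2 game on (r1, r2) × (a, b) has no saddle point. Let Row play r1 with probability p; indifference gives −9p − (1−p) = −6p − 9(1−p), so p = 8/11.
Similarly Column's optimal q on a is 3/11, and the value is -9·(3/11) + (-6)·(8/11) = -75/11.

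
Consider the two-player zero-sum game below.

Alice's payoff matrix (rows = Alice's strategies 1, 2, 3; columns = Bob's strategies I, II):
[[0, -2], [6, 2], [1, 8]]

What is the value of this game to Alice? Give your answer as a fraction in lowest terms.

46/11

Row 1 is strictly dominated by row 2, so Alice never plays it.
The remaining 2×2 game on (2, 3) × (I, II) has no saddle point. Let Alice play 2 with probability p; indifference gives 6p + (1−p) = 2p + 8(1−p), so p = 7/11.
Similarly Bob's optimal q on I is 6/11, and the value is 6·(6/11) + (2)·(5/11) = 46/11.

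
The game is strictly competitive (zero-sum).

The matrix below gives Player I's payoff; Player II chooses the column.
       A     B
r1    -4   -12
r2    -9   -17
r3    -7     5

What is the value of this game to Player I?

Row r2 is strictly dominated by row r1, so Player I never plays it.
The remaining 2×2 game on (r1, r3) × (A, B) has no saddle point. Let Player I play r1 with probability p; indifference gives −4p − 7(1−p) = −12p + 5(1−p), so p = 3/5.
Similarly Player II's optimal q on A is 17/20, and the value is -4·(17/20) + (-12)·(3/20) = -26/5.

-26/5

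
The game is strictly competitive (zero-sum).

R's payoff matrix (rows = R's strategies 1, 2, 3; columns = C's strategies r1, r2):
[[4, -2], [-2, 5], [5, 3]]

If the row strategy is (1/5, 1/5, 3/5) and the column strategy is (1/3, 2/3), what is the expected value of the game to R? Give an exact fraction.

Against (1/3, 2/3), each row's expected payoff is 1: 0; 2: 8/3; 3: 11/3.
Taking the (1/5, 1/5, 3/5)-weighted average: (1/5)·(0) + (1/5)·(8/3) + (3/5)·(11/3) = 41/15.

41/15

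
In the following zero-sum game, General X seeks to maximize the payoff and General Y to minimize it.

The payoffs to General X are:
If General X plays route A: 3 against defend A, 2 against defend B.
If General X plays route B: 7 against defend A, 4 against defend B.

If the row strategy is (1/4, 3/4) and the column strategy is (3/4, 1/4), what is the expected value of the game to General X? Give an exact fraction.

43/8

Against (3/4, 1/4), each row's expected payoff is route A: 11/4; route B: 25/4.
Taking the (1/4, 3/4)-weighted average: (1/4)·(11/4) + (3/4)·(25/4) = 43/8.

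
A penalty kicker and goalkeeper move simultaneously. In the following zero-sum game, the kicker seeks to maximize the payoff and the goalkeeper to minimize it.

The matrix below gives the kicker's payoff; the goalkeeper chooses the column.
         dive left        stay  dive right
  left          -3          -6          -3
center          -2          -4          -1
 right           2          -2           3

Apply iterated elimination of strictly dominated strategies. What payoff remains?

-2

Column dive right is strictly dominated by stay for the goalkeeper (-6<-3, -4<-1, -2<3); eliminate dive right.
Row left is strictly dominated by row center (-2>-3, -4>-6); eliminate left.
Column dive left is strictly dominated by stay for the goalkeeper (-4<-2, -2<2); eliminate dive left.
Row center is strictly dominated by row right (-2>-4); eliminate center.
Only (right, stay) remains, with payoff -2.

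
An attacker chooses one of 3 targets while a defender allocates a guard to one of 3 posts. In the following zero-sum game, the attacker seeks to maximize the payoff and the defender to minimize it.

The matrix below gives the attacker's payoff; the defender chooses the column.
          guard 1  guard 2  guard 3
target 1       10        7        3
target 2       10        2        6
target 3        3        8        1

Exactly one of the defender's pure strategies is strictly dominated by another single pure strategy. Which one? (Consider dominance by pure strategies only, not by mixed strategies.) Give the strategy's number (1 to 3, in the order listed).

The defender prefers columns that give the attacker less. Compare guard 1 with guard 3: 3 < 10, 6 < 10, 1 < 3.
So guard 3 strictly dominates guard 1 for the defender; guard 1 is strictly dominated.

1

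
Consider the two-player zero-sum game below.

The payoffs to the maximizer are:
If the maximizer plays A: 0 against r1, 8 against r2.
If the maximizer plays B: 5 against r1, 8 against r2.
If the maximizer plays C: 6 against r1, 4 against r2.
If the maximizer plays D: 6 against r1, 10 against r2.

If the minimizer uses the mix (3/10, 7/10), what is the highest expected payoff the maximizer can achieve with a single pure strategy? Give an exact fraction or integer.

44/5

A: (0)·(3/10) + (8)·(7/10) = 28/5.
B: (5)·(3/10) + (8)·(7/10) = 71/10.
C: (6)·(3/10) + (4)·(7/10) = 23/5.
D: (6)·(3/10) + (10)·(7/10) = 44/5.
The best pure response is D with expected payoff 44/5.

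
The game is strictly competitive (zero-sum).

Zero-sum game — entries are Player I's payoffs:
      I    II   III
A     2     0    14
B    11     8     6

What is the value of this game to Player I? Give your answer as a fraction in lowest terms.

Column I is strictly dominated by II for Player II (it gives Player I more in every row).
The remaining 2×2 game on (A, B) × (II, III) has no saddle point. Let Player I play A with probability p; indifference gives 8(1−p) = 14p + 6(1−p), so p = 1/8.
Similarly Player II's optimal q on II is 1/2, and the value is 0·(1/2) + (14)·(1/2) = 7.

7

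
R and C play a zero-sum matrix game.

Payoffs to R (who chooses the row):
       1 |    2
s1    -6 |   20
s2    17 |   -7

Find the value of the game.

Row minima are -6 and -7, so R's maximin is -6; column maxima are 17 and 20, so C's minimax is 17. These differ, so the equilibrium is in mixed strategies.
Let R play s1 with probability p. C is indifferent when −6p + 17(1−p) = 20p − 7(1−p), giving p = 12/25.
Let C play 1 with probability q. R is indifferent when −6q + 20(1−q) = 17q − 7(1−q), giving q = 27/50.
The value is -6·(27/50) + (20)·(23/50) = 149/25.

149/25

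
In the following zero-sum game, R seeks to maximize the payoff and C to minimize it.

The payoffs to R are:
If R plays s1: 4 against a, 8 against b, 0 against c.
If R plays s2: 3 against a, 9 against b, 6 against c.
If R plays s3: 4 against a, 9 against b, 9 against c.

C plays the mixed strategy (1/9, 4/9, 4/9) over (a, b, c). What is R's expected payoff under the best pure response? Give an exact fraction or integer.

76/9

s1: (4)·(1/9) + (8)·(4/9) + (0)·(4/9) = 4.
s2: (3)·(1/9) + (9)·(4/9) + (6)·(4/9) = 7.
s3: (4)·(1/9) + (9)·(4/9) + (9)·(4/9) = 76/9.
The best pure response is s3 with expected payoff 76/9.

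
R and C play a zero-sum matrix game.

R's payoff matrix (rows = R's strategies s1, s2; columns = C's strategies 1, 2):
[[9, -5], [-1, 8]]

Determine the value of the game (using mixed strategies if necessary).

67/23

Row minima are -5 and -1, so R's maximin is -1; column maxima are 9 and 8, so C's minimax is 8. These differ, so the equilibrium is in mixed strategies.
Let R play s1 with probability p. C is indifferent when 9p − (1−p) = −5p + 8(1−p), giving p = 9/23.
Let C play 1 with probability q. R is indifferent when 9q − 5(1−q) = −q + 8(1−q), giving q = 13/23.
The value is 9·(13/23) + (-5)·(10/23) = 67/23.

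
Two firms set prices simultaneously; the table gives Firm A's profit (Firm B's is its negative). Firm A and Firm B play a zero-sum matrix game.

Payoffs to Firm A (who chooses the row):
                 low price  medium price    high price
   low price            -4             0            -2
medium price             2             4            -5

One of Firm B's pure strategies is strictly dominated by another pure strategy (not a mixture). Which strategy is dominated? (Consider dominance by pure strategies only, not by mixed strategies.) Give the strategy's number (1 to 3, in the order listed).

Firm B prefers columns that give Firm A less. Compare medium price with low price: -4 < 0, 2 < 4.
So low price strictly dominates medium price for Firm B; medium price is strictly dominated.

2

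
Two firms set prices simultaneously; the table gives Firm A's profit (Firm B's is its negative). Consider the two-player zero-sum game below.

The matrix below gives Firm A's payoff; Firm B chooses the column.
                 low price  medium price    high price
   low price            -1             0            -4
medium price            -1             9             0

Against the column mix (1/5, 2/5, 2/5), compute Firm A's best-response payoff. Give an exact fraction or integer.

17/5

low price: (-1)·(1/5) + (0)·(2/5) + (-4)·(2/5) = -9/5.
medium price: (-1)·(1/5) + (9)·(2/5) + (0)·(2/5) = 17/5.
The best pure response is medium price with expected payoff 17/5.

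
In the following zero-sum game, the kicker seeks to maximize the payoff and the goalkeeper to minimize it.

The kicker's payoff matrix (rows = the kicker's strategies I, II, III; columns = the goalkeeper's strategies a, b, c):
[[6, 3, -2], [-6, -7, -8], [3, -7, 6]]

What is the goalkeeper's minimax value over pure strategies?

3

The worst case (largest entry) in each column is a: 6, b: 3, c: 6.
The best (smallest) of these is 3.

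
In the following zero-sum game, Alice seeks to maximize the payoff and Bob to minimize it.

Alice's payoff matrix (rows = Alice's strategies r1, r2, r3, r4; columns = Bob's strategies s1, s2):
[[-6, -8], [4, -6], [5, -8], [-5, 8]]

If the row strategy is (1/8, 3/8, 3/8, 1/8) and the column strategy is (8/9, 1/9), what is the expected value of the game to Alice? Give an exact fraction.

43/36

Against (8/9, 1/9), each row's expected payoff is r1: -56/9; r2: 26/9; r3: 32/9; r4: -32/9.
Taking the (1/8, 3/8, 3/8, 1/8)-weighted average: (1/8)·(-56/9) + (3/8)·(26/9) + (3/8)·(32/9) + (1/8)·(-32/9) = 43/36.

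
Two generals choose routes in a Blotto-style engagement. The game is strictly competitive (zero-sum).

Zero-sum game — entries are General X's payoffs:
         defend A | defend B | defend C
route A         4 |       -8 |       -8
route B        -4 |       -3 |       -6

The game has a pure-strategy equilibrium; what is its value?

Row minima: -8, -6 → General X's maximin is -6.
Column maxima: 4, -3, -6 → General Y's minimax is -6.
They coincide at (route B, defend C), so the value is -6.

-6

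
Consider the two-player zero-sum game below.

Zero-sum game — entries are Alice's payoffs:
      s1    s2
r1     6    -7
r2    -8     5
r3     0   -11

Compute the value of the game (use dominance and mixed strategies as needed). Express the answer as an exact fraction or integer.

-1

Row r3 is strictly dominated by row r1, so Alice never plays it.
The remaining 2×2 game on (r1, r2) × (s1, s2) has no saddle point. Let Alice play r1 with probability p; indifference gives 6p − 8(1−p) = −7p + 5(1−p), so p = 1/2.
Similarly Bob's optimal q on s1 is 6/13, and the value is 6·(6/13) + (-7)·(7/13) = -1.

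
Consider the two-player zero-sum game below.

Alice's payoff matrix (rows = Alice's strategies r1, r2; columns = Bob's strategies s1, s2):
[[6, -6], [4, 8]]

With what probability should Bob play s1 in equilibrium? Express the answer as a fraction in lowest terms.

7/8

Row minima are -6 and 4, so Alice's maximin is 4; column maxima are 6 and 8, so Bob's minimax is 6. These differ, so the equilibrium is in mixed strategies.
Let Bob play s1 with probability q. Alice is indifferent when 6q − 6(1−q) = 4q + 8(1−q), giving q = 7/8.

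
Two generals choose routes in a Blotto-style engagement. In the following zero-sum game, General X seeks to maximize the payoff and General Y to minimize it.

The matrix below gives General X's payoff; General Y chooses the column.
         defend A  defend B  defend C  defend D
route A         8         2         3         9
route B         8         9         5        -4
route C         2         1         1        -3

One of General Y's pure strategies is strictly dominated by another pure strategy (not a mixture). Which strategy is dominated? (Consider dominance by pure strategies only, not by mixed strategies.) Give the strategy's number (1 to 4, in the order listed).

1

General Y prefers columns that give General X less. Compare defend A with defend C: 3 < 8, 5 < 8, 1 < 2.
So defend C strictly dominates defend A for General Y; defend A is strictly dominated.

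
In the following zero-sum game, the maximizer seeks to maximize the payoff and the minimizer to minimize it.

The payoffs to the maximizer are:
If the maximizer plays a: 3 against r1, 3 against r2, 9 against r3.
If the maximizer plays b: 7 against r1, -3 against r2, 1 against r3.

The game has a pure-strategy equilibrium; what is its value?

3

Row minima: 3, -3 → the maximizer's maximin is 3.
Column maxima: 7, 3, 9 → the minimizer's minimax is 3.
They coincide at (a, r2), so the value is 3.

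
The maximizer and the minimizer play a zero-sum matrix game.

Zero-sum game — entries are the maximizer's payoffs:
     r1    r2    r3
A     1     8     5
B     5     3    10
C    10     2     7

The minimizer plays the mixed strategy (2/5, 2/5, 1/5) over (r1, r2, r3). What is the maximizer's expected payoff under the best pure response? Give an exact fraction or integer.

A: (1)·(2/5) + (8)·(2/5) + (5)·(1/5) = 23/5.
B: (5)·(2/5) + (3)·(2/5) + (10)·(1/5) = 26/5.
C: (10)·(2/5) + (2)·(2/5) + (7)·(1/5) = 31/5.
The best pure response is C with expected payoff 31/5.

31/5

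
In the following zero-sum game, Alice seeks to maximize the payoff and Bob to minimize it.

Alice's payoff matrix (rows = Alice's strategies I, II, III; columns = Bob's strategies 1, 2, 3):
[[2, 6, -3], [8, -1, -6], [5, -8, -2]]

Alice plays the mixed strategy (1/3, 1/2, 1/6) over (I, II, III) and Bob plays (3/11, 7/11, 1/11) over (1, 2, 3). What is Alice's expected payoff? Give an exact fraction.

Against (3/11, 7/11, 1/11), each row's expected payoff is I: 45/11; II: 1; III: -43/11.
Taking the (1/3, 1/2, 1/6)-weighted average: (1/3)·(45/11) + (1/2)·(1) + (1/6)·(-43/11) = 40/33.

40/33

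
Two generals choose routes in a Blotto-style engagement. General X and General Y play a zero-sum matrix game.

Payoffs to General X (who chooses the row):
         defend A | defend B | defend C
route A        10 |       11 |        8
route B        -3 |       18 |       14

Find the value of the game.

164/19

Column defend B is strictly dominated by defend C for General Y (it gives General X more in every row).
The remaining 2×2 game on (route A, route B) × (defend A, defend C) has no saddle point. Let General X play route A with probability p; indifference gives 10p − 3(1−p) = 8p + 14(1−p), so p = 17/19.
Similarly General Y's optimal q on defend A is 6/19, and the value is 10·(6/19) + (8)·(13/19) = 164/19.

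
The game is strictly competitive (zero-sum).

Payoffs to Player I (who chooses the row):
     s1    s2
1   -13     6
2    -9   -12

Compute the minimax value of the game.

-105/11

Row minima are -13 and -12, so Player I's maximin is -12; column maxima are -9 and 6, so Player II's minimax is -9. These differ, so the equilibrium is in mixed strategies.
Let Player I play 1 with probability p. Player II is indifferent when −13p − 9(1−p) = 6p − 12(1−p), giving p = 3/22.
Let Player II play s1 with probability q. Player I is indifferent when −13q + 6(1−q) = −9q − 12(1−q), giving q = 9/11.
The value is -13·(9/11) + (6)·(2/11) = -105/11.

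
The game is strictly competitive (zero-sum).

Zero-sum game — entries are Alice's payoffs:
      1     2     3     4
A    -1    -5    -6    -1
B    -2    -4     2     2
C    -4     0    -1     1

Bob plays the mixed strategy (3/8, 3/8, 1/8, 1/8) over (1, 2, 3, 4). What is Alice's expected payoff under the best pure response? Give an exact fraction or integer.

-3/2

A: (-1)·(3/8) + (-5)·(3/8) + (-6)·(1/8) + (-1)·(1/8) = -25/8.
B: (-2)·(3/8) + (-4)·(3/8) + (2)·(1/8) + (2)·(1/8) = -7/4.
C: (-4)·(3/8) + (0)·(3/8) + (-1)·(1/8) + (1)·(1/8) = -3/2.
The best pure response is C with expected payoff -3/2.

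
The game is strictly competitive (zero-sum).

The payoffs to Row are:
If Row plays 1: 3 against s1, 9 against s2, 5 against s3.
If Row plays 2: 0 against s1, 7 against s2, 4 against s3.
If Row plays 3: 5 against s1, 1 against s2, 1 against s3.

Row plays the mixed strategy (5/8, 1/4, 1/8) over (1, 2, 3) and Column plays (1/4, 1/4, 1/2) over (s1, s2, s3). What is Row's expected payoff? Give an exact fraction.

37/8

Against (1/4, 1/4, 1/2), each row's expected payoff is 1: 11/2; 2: 15/4; 3: 2.
Taking the (5/8, 1/4, 1/8)-weighted average: (5/8)·(11/2) + (1/4)·(15/4) + (1/8)·(2) = 37/8.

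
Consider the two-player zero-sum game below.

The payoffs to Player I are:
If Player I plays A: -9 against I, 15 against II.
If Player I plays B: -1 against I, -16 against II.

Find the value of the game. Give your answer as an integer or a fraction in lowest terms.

-53/13

Row minima are -9 and -16, so Player I's maximin is -9; column maxima are -1 and 15, so Player II's minimax is -1. These differ, so the equilibrium is in mixed strategies.
Let Player I play A with probability p. Player II is indifferent when −9p − (1−p) = 15p − 16(1−p), giving p = 5/13.
Let Player II play I with probability q. Player I is indifferent when −9q + 15(1−q) = −q − 16(1−q), giving q = 31/39.
The value is -9·(31/39) + (15)·(8/39) = -53/13.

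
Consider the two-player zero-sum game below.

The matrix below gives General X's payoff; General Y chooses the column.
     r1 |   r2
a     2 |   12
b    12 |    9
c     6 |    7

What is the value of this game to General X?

126/13

Row c is strictly dominated by row b, so General X never plays it.
The remaining 2×2 game on (a, b) × (r1, r2) has no saddle point. Let General X play a with probability p; indifference gives 2p + 12(1−p) = 12p + 9(1−p), so p = 3/13.
Similarly General Y's optimal q on r1 is 3/13, and the value is 2·(3/13) + (12)·(10/13) = 126/13.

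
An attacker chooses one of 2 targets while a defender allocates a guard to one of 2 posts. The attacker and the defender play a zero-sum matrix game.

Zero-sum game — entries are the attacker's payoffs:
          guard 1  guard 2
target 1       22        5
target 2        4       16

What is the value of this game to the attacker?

332/29

Row minima are 5 and 4, so the attacker's maximin is 5; column maxima are 22 and 16, so the defender's minimax is 16. These differ, so the equilibrium is in mixed strategies.
Let the attacker play target 1 with probability p. The defender is indifferent when 22p + 4(1−p) = 5p + 16(1−p), giving p = 12/29.
Let the defender play guard 1 with probability q. The attacker is indifferent when 22q + 5(1−q) = 4q + 16(1−q), giving q = 11/29.
The value is 22·(11/29) + (5)·(18/29) = 332/29.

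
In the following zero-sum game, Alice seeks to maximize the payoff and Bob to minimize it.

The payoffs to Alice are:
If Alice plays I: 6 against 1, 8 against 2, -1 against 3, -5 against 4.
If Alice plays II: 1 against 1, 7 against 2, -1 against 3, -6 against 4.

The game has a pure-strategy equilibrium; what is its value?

Row minima: -5, -6 → Alice's maximin is -5.
Column maxima: 6, 8, -1, -5 → Bob's minimax is -5.
They coincide at (I, 4), so the value is -5.

-5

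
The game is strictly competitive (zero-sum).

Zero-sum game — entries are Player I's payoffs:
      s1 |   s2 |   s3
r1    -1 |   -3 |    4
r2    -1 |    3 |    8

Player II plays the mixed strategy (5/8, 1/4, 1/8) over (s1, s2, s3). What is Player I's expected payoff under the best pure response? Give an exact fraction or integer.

r1: (-1)·(5/8) + (-3)·(1/4) + (4)·(1/8) = -7/8.
r2: (-1)·(5/8) + (3)·(1/4) + (8)·(1/8) = 9/8.
The best pure response is r2 with expected payoff 9/8.

9/8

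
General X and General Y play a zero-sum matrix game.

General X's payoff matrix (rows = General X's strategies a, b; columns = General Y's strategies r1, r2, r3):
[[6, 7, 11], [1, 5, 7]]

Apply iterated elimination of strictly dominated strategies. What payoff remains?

6

Column r3 is strictly dominated by r1 for General Y (6<11, 1<7); eliminate r3.
Row b is strictly dominated by row a (6>1, 7>5); eliminate b.
Column r2 is strictly dominated by r1 for General Y (6<7); eliminate r2.
Only (a, r1) remains, with payoff 6.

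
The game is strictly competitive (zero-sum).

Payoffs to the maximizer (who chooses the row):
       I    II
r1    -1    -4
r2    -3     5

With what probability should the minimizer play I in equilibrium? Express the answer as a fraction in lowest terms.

Row minima are -4 and -3, so the maximizer's maximin is -3; column maxima are -1 and 5, so the minimizer's minimax is -1. These differ, so the equilibrium is in mixed strategies.
Let the minimizer play I with probability q. The maximizer is indifferent when −q − 4(1−q) = −3q + 5(1−q), giving q = 9/11.

9/11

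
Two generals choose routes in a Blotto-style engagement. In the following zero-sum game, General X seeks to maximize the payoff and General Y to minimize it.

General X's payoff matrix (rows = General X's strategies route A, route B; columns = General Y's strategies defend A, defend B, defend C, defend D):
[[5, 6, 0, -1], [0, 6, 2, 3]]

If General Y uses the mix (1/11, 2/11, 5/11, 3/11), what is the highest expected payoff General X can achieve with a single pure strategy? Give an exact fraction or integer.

31/11

route A: (5)·(1/11) + (6)·(2/11) + (0)·(5/11) + (-1)·(3/11) = 14/11.
route B: (0)·(1/11) + (6)·(2/11) + (2)·(5/11) + (3)·(3/11) = 31/11.
The best pure response is route B with expected payoff 31/11.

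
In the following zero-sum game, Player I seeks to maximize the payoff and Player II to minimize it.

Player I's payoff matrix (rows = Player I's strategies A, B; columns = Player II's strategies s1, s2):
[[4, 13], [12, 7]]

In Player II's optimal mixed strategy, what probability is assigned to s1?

3/7

Row minima are 4 and 7, so Player I's maximin is 7; column maxima are 12 and 13, so Player II's minimax is 12. These differ, so the equilibrium is in mixed strategies.
Let Player II play s1 with probability q. Player I is indifferent when 4q + 13(1−q) = 12q + 7(1−q), giving q = 3/7.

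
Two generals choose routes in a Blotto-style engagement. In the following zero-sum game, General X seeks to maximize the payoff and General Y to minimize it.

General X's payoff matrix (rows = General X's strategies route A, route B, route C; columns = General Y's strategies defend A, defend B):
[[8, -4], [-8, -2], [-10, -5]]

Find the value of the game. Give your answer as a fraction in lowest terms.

-8/3

Row route C is strictly dominated by row route B, so General X never plays it.
The remaining 2×2 game on (route A, route B) × (defend A, defend B) has no saddle point. Let General X play route A with probability p; indifference gives 8p − 8(1−p) = −4p − 2(1−p), so p = 1/3.
Similarly General Y's optimal q on defend A is 1/9, and the value is 8·(1/9) + (-4)·(8/9) = -8/3.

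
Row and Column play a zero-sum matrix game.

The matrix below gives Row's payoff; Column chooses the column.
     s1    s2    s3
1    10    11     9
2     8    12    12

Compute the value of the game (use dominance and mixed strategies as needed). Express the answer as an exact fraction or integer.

48/5

Column s2 is strictly dominated by s1 for Column (it gives Row more in every row).
The remaining 2×2 game on (1, 2) × (s1, s3) has no saddle point. Let Row play 1 with probability p; indifference gives 10p + 8(1−p) = 9p + 12(1−p), so p = 4/5.
Similarly Column's optimal q on s1 is 3/5, and the value is 10·(3/5) + (9)·(2/5) = 48/5.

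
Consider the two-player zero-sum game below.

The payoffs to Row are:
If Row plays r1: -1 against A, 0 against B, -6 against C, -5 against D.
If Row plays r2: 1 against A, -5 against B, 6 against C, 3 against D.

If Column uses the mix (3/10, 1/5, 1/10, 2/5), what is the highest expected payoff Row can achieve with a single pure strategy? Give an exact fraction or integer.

r1: (-1)·(3/10) + (0)·(1/5) + (-6)·(1/10) + (-5)·(2/5) = -29/10.
r2: (1)·(3/10) + (-5)·(1/5) + (6)·(1/10) + (3)·(2/5) = 11/10.
The best pure response is r2 with expected payoff 11/10.

11/10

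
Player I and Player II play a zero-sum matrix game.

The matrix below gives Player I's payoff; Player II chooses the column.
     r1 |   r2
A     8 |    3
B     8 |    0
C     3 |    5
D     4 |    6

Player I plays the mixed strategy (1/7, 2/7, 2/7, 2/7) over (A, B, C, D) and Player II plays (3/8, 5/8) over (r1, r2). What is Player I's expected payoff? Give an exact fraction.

Against (3/8, 5/8), each row's expected payoff is A: 39/8; B: 3; C: 17/4; D: 21/4.
Taking the (1/7, 2/7, 2/7, 2/7)-weighted average: (1/7)·(39/8) + (2/7)·(3) + (2/7)·(17/4) + (2/7)·(21/4) = 239/56.

239/56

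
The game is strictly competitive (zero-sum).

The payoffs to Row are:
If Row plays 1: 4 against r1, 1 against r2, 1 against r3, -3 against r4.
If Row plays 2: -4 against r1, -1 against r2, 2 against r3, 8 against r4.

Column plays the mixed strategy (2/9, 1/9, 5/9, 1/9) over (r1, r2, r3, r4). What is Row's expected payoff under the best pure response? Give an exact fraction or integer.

11/9

1: (4)·(2/9) + (1)·(1/9) + (1)·(5/9) + (-3)·(1/9) = 11/9.
2: (-4)·(2/9) + (-1)·(1/9) + (2)·(5/9) + (8)·(1/9) = 1.
The best pure response is 1 with expected payoff 11/9.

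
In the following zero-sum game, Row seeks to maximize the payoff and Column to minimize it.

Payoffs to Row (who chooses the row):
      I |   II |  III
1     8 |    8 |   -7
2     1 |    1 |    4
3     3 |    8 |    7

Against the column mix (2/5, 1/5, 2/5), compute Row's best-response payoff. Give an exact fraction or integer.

1: (8)·(2/5) + (8)·(1/5) + (-7)·(2/5) = 2.
2: (1)·(2/5) + (1)·(1/5) + (4)·(2/5) = 11/5.
3: (3)·(2/5) + (8)·(1/5) + (7)·(2/5) = 28/5.
The best pure response is 3 with expected payoff 28/5.

28/5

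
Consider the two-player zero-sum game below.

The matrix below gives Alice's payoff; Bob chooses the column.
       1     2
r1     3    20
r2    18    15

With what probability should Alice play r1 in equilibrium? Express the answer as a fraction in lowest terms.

3/20

Row minima are 3 and 15, so Alice's maximin is 15; column maxima are 18 and 20, so Bob's minimax is 18. These differ, so the equilibrium is in mixed strategies.
Let Alice play r1 with probability p. Bob is indifferent when 3p + 18(1−p) = 20p + 15(1−p), giving p = 3/20.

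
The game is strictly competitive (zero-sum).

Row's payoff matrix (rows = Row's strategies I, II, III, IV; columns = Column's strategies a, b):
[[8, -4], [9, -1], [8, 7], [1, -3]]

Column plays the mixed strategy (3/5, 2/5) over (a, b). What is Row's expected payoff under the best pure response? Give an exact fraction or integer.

38/5

I: (8)·(3/5) + (-4)·(2/5) = 16/5.
II: (9)·(3/5) + (-1)·(2/5) = 5.
III: (8)·(3/5) + (7)·(2/5) = 38/5.
IV: (1)·(3/5) + (-3)·(2/5) = -3/5.
The best pure response is III with expected payoff 38/5.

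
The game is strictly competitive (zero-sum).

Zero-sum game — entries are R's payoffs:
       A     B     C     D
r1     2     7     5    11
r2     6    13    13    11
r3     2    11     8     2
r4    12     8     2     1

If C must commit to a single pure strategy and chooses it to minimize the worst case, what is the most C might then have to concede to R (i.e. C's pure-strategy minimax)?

11

The worst case (largest entry) in each column is A: 12, B: 13, C: 13, D: 11.
The best (smallest) of these is 11.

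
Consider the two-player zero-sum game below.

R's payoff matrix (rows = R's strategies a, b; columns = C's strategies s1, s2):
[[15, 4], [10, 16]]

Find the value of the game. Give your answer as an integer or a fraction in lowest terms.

Row minima are 4 and 10, so R's maximin is 10; column maxima are 15 and 16, so C's minimax is 15. These differ, so the equilibrium is in mixed strategies.
Let R play a with probability p. C is indifferent when 15p + 10(1−p) = 4p + 16(1−p), giving p = 6/17.
Let C play s1 with probability q. R is indifferent when 15q + 4(1−q) = 10q + 16(1−q), giving q = 12/17.
The value is 15·(12/17) + (4)·(5/17) = 200/17.

200/17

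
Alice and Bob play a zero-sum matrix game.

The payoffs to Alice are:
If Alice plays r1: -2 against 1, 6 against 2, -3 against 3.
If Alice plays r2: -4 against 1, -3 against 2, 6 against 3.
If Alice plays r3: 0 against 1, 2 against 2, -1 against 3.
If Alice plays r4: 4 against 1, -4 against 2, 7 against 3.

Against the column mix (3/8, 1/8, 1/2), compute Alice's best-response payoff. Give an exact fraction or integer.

r1: (-2)·(3/8) + (6)·(1/8) + (-3)·(1/2) = -3/2.
r2: (-4)·(3/8) + (-3)·(1/8) + (6)·(1/2) = 9/8.
r3: (0)·(3/8) + (2)·(1/8) + (-1)·(1/2) = -1/4.
r4: (4)·(3/8) + (-4)·(1/8) + (7)·(1/2) = 9/2.
The best pure response is r4 with expected payoff 9/2.

9/2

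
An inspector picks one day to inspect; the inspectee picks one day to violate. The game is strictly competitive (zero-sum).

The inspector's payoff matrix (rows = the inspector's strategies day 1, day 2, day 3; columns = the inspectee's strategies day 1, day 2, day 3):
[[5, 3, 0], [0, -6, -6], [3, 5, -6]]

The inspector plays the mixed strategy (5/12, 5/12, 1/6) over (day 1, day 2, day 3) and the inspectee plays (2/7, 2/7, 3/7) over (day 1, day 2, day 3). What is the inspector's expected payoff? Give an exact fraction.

-37/42

Against (2/7, 2/7, 3/7), each row's expected payoff is day 1: 16/7; day 2: -30/7; day 3: -2/7.
Taking the (5/12, 5/12, 1/6)-weighted average: (5/12)·(16/7) + (5/12)·(-30/7) + (1/6)·(-2/7) = -37/42.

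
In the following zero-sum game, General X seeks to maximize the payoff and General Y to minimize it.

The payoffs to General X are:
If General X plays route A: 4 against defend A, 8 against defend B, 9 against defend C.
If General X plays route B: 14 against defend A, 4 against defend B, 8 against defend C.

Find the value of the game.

48/7

Column defend C is strictly dominated by defend B for General Y (it gives General X more in every row).
The remaining 2×2 game on (route A, route B) × (defend A, defend B) has no saddle point. Let General X play route A with probability p; indifference gives 4p + 14(1−p) = 8p + 4(1−p), so p = 5/7.
Similarly General Y's optimal q on defend A is 2/7, and the value is 4·(2/7) + (8)·(5/7) = 48/7.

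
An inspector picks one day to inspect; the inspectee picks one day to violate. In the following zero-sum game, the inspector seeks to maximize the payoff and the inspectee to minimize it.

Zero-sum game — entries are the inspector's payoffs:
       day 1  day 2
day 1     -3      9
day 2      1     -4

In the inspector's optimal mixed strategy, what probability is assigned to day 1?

Row minima are -3 and -4, so the inspector's maximin is -3; column maxima are 1 and 9, so the inspectee's minimax is 1. These differ, so the equilibrium is in mixed strategies.
Let the inspector play day 1 with probability p. The inspectee is indifferent when −3p + (1−p) = 9p − 4(1−p), giving p = 5/17.

5/17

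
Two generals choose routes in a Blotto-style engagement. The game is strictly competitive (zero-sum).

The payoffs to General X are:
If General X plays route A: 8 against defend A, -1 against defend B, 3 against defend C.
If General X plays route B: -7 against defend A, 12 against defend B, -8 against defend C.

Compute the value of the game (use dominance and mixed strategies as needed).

Column defend A is strictly dominated by defend C for General Y (it gives General X more in every row).
The remaining 2×2 game on (route A, route B) × (defend B, defend C) has no saddle point. Let General X play route A with probability p; indifference gives −p + 12(1−p) = 3p − 8(1−p), so p = 5/6.
Similarly General Y's optimal q on defend B is 11/24, and the value is -1·(11/24) + (3)·(13/24) = 7/6.

7/6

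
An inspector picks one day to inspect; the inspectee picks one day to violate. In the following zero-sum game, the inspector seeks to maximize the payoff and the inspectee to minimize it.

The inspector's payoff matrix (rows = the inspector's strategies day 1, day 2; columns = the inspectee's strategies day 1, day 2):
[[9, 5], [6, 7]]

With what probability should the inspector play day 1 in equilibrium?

1/5

Row minima are 5 and 6, so the inspector's maximin is 6; column maxima are 9 and 7, so the inspectee's minimax is 7. These differ, so the equilibrium is in mixed strategies.
Let the inspector play day 1 with probability p. The inspectee is indifferent when 9p + 6(1−p) = 5p + 7(1−p), giving p = 1/5.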